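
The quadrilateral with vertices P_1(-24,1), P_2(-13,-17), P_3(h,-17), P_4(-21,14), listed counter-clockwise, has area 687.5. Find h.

The doubled signed area Σ (x_i y_{i+1} − x_{i+1} y_i) is linear in h.
With h=0 it equals 600; the coefficient of h is 31 (from the two edges through P_3).
So 31·h + 600 = 2·687.5 = 1375 ⇒ h = 25.

25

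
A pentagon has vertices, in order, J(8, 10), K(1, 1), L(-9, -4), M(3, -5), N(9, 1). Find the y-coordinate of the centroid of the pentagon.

16/57

Apply Gauss's area formula. First the cross-terms c_i = x_i·y_{i+1} − x_{i+1}·y_i:
  -2, 5, 57, 48, 82  ⇒  2A = 190, A = 95.
Then Σ (y_i + y_{i+1})·c_i = 160, so ȳ = 160 / (6·95) = 16/57.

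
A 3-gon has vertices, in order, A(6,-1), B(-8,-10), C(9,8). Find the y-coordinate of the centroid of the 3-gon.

-1

Apply the surveyor's formula. First the cross-terms c_i = x_i·y_{i+1} − x_{i+1}·y_i:
  -68, 26, -57  ⇒  2A = -99, A = -49.5.
Then Σ (y_i + y_{i+1})·c_i = 297, so ȳ = 297 / (6·(-49.5)) = -1.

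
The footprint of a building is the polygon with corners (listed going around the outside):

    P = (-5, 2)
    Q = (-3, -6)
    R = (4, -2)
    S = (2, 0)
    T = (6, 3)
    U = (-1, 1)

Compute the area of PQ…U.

P→Q: (-5)(-6) − (-3)(2) = 36
Q→R: (-3)(-2) − (4)(-6) = 30
R→S: (4)(0) − (2)(-2) = 4
S→T: (2)(3) − (6)(0) = 6
T→U: (6)(1) − (-1)(3) = 9
U→P: (-1)(2) − (-5)(1) = 3
Σ = 88
Area = |Σ|/2 = 44.

44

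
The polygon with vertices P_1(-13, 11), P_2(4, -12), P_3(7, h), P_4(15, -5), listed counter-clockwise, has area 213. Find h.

The doubled signed area Σ (x_i y_{i+1} − x_{i+1} y_i) is linear in h.
With h=0 it equals 261; the coefficient of h is -11 (from the two edges through P_3).
So -11·h + 261 = 2·213 = 426 ⇒ h = -15.

-15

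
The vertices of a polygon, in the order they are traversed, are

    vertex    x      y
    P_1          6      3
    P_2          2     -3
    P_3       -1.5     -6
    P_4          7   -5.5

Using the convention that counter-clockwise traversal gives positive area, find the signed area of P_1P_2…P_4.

31.875

Apply the surveyor's formula: 2A = Σ (x_i·y_{i+1} − x_{i+1}·y_i), indices taken mod 4.
Σ = (-24) + (-16.5) + (50.25) + (54) = 63.75
Signed area = Σ/2 = 31.875 (positive ⇒ counter-clockwise traversal).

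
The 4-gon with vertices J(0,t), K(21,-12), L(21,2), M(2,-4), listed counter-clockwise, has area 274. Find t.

-18

The doubled signed area Σ (x_i y_{i+1} − x_{i+1} y_i) is linear in t.
With t=0 it equals 206; the coefficient of t is -19 (from the two edges through J).
So -19·t + 206 = 2·274 = 548 ⇒ t = -18.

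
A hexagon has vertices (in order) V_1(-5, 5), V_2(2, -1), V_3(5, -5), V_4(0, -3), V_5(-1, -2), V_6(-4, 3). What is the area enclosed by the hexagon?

Apply Gauss's area formula: 2A = Σ (x_i·y_{i+1} − x_{i+1}·y_i), indices taken mod 6.
Cross-terms: -5, -5, -15, -3, -11, -5  ⇒  Σ = -44
Area = |Σ|/2 = 22.

22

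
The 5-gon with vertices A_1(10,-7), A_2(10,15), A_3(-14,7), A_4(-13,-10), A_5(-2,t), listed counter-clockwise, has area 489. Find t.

-11

Write out the shoelace sum; only the two edges meeting at A_5 involve t:
2·Area = [((-13)·t − (-2)·(-10)) + ((-2)·(-7) − 10·t)] + 731
       = -23·t + 725 = 978
⇒ t = -11.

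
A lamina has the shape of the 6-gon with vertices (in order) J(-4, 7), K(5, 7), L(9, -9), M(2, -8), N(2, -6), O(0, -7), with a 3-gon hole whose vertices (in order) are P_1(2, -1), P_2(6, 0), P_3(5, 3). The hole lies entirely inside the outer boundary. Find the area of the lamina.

125

Outer boundary:
Apply the shoelace (surveyor's) formula: 2A = Σ (x_i·y_{i+1} − x_{i+1}·y_i), indices taken mod 6.
Σ = (-63) + (-108) + (-54) + (4) + (-14) + (-28) = -263
Area = |Σ|/2 = 131.5.
Hole:
Cross-terms: 6, 18, -11  ⇒  Σ = 13
Area = |Σ|/2 = 6.5.
Net area = 131.5 − 6.5 = 125.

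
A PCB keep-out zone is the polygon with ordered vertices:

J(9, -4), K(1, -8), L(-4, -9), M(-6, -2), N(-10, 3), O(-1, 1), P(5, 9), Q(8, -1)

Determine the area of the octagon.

Σ = (-68) + (-41) + (-46) + (-38) + (-7) + (-14) + (-77) + (-23) = -314
Area = |Σ|/2 = 157.

157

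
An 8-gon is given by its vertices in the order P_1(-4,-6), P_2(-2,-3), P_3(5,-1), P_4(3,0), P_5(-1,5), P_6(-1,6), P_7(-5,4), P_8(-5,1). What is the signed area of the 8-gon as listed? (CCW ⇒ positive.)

54.5

Σ = (0) + (17) + (3) + (15) + (-1) + (26) + (15) + (34) = 109
Signed area = Σ/2 = 54.5 (positive ⇒ counter-clockwise traversal).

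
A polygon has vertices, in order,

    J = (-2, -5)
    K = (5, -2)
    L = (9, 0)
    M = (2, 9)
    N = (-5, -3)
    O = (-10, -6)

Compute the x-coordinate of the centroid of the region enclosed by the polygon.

219/205

Apply the surveyor's formula. First the cross-terms c_i = x_i·y_{i+1} − x_{i+1}·y_i:
  29, 18, 81, 39, 0, 38  ⇒  2A = 205, A = 102.5.
Then Σ (x_i + x_{i+1})·c_i = 657, so x̄ = 657 / (6·102.5) = 219/205.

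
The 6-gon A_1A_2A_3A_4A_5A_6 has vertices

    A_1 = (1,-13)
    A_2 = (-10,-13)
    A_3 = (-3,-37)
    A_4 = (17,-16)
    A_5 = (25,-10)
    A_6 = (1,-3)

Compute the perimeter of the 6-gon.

|A_1A_2| = √((-11)² + (0)²) = √121 = 11
|A_2A_3| = √((7)² + (-24)²) = √625 = 25
|A_3A_4| = √((20)² + (21)²) = √841 = 29
|A_4A_5| = √((8)² + (6)²) = √100 = 10
|A_5A_6| = √((-24)² + (7)²) = √625 = 25
|A_6A_1| = √((0)² + (-10)²) = √100 = 10
Perimeter = 11 + 25 + 29 + 10 + 25 + 10 = 110.

110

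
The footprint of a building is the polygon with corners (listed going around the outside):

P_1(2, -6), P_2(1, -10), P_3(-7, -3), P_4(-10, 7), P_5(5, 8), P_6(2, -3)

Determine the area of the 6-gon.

Σ = (-14) + (-73) + (-79) + (-115) + (-31) + (-6) = -318
Area = |Σ|/2 = 159.

159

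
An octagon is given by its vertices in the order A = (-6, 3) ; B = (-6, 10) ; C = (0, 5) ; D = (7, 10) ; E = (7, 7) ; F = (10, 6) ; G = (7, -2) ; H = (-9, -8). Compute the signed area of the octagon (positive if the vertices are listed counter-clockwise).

Σ = (-42) + (-30) + (-35) + (-21) + (-28) + (-62) + (-74) + (-75) = -367
Signed area = Σ/2 = -183.5 (negative ⇒ clockwise traversal).

-183.5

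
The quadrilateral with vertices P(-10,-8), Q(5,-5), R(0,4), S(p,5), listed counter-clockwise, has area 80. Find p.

The doubled signed area Σ (x_i y_{i+1} − x_{i+1} y_i) is linear in p.
With p=0 it equals 160; the coefficient of p is -12 (from the two edges through S).
So -12·p + 160 = 2·80 = 160 ⇒ p = 0.

0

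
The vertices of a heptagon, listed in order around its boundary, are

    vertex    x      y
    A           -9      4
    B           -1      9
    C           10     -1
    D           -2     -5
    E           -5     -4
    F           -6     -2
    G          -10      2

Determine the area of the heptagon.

151.5

Apply the shoelace formula: 2A = Σ (x_i·y_{i+1} − x_{i+1}·y_i), indices taken mod 7.
Cross-terms: -77, -89, -52, -17, -14, -32, -22  ⇒  Σ = -303
Area = |Σ|/2 = 151.5.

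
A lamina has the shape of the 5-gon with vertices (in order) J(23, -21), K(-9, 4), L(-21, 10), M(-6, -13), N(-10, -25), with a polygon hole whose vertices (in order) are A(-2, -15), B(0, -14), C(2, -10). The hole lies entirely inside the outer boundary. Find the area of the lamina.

514.5

Outer boundary:
Apply the shoelace (surveyor's) formula: 2A = Σ (x_i·y_{i+1} − x_{i+1}·y_i), indices taken mod 5.
Cross-terms: -97, -6, 333, 20, 785  ⇒  Σ = 1035
Area = |Σ|/2 = 517.5.
Hole:
Cross-terms: 28, 28, -50  ⇒  Σ = 6
Area = |Σ|/2 = 3.
Net area = 517.5 − 3 = 514.5.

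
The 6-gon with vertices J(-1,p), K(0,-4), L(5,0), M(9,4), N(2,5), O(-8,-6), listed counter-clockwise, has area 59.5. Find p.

Write out the shoelace sum; only the two edges meeting at J involve p:
2·Area = [((-8)·p − (-1)·(-6)) + ((-1)·(-4) − 0·p)] + 105
       = -8·p + 103 = 119
⇒ p = -2.

-2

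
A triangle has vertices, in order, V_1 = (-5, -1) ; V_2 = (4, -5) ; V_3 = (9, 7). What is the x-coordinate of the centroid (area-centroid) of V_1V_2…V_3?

8/3

Apply the surveyor's formula. First the cross-terms c_i = x_i·y_{i+1} − x_{i+1}·y_i:
  29, 73, 26  ⇒  2A = 128, A = 64.
Then Σ (x_i + x_{i+1})·c_i = 1024, so x̄ = 1024 / (6·64) = 8/3.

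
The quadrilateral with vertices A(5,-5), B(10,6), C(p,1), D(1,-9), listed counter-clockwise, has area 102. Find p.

The doubled signed area Σ (x_i y_{i+1} − x_{i+1} y_i) is linear in p.
With p=0 it equals 129; the coefficient of p is -15 (from the two edges through C).
So -15·p + 129 = 2·102 = 204 ⇒ p = -5.

-5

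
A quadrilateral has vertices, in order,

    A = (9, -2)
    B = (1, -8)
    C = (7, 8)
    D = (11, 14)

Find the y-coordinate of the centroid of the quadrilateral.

107/54

Apply the shoelace formula. First the cross-terms c_i = x_i·y_{i+1} − x_{i+1}·y_i:
  -70, 64, 10, -148  ⇒  2A = -144, A = -72.
Then Σ (y_i + y_{i+1})·c_i = -856, so ȳ = -856 / (6·(-72)) = 107/54.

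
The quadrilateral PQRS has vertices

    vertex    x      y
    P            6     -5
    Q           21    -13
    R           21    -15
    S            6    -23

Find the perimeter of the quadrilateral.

|PQ| = √((15)² + (-8)²) = √289 = 17
|QR| = √((0)² + (-2)²) = √4 = 2
|RS| = √((-15)² + (-8)²) = √289 = 17
|SP| = √((0)² + (18)²) = √324 = 18
Perimeter = 17 + 2 + 17 + 18 = 54.

54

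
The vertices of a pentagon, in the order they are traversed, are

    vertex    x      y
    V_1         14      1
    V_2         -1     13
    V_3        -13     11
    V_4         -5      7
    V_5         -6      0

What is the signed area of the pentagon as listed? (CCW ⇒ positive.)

Cross-terms: 183, 158, -36, 42, -6  ⇒  Σ = 341
Signed area = Σ/2 = 170.5 (positive ⇒ counter-clockwise traversal).

170.5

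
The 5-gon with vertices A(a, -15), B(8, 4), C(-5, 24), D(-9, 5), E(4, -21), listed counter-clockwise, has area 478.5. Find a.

13

Write out the shoelace sum; only the two edges meeting at A involve a:
2·Area = [(4·(-15) − a·(-21)) + (a·4 − 8·(-15))] + 572
       = 25·a + 632 = 957
⇒ a = 13.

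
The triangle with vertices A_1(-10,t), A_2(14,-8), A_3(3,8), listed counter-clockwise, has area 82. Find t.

12

Write out the shoelace sum; only the two edges meeting at A_1 involve t:
2·Area = [(3·t − (-10)·8) + ((-10)·(-8) − 14·t)] + 136
       = -11·t + 296 = 164
⇒ t = 12.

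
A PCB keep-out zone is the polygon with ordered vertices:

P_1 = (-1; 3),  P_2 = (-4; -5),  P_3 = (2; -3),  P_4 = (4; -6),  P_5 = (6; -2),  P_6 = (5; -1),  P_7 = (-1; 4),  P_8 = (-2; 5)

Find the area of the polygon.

46

Apply the shoelace (surveyor's) formula: 2A = Σ (x_i·y_{i+1} − x_{i+1}·y_i), indices taken mod 8.
P_1→P_2: (-1)(-5) − (-4)(3) = 17
P_2→P_3: (-4)(-3) − (2)(-5) = 22
P_3→P_4: (2)(-6) − (4)(-3) = 0
P_4→P_5: (4)(-2) − (6)(-6) = 28
P_5→P_6: (6)(-1) − (5)(-2) = 4
P_6→P_7: (5)(4) − (-1)(-1) = 19
P_7→P_8: (-1)(5) − (-2)(4) = 3
P_8→P_1: (-2)(3) − (-1)(5) = -1
Σ = 92
Area = |Σ|/2 = 46.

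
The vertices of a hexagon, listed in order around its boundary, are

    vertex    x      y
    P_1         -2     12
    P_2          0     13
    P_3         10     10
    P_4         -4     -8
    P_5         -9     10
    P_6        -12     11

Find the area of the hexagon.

Apply Gauss's area formula: 2A = Σ (x_i·y_{i+1} − x_{i+1}·y_i), indices taken mod 6.
Σ = (-26) + (-130) + (-40) + (-112) + (21) + (-122) = -409
Area = |Σ|/2 = 204.5.

204.5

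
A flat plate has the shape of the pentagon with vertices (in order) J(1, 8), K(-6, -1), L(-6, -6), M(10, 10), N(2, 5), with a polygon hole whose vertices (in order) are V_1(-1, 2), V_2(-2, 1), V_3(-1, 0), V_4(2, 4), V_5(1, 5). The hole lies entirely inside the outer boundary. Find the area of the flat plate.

52.5

Outer boundary:
Apply the shoelace formula: 2A = Σ (x_i·y_{i+1} − x_{i+1}·y_i), indices taken mod 5.
J→K: (1)(-1) − (-6)(8) = 47
K→L: (-6)(-6) − (-6)(-1) = 30
L→M: (-6)(10) − (10)(-6) = 0
M→N: (10)(5) − (2)(10) = 30
N→J: (2)(8) − (1)(5) = 11
Σ = 118
Area = |Σ|/2 = 59.
Hole:
Apply the surveyor's formula: 2A = Σ (x_i·y_{i+1} − x_{i+1}·y_i), indices taken mod 5.
Σ = (3) + (1) + (-4) + (6) + (7) = 13
Area = |Σ|/2 = 6.5.
Net area = 59 − 6.5 = 52.5.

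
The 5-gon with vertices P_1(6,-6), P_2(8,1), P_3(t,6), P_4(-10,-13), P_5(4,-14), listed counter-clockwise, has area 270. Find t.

-9

The doubled signed area Σ (x_i y_{i+1} − x_{i+1} y_i) is linear in t.
With t=0 it equals 414; the coefficient of t is -14 (from the two edges through P_3).
So -14·t + 414 = 2·270 = 540 ⇒ t = -9.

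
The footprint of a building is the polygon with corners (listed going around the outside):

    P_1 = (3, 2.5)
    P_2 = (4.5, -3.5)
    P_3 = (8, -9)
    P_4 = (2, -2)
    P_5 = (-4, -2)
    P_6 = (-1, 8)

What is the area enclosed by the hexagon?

52.375

Σ = (-21.75) + (-12.5) + (2) + (-12) + (-34) + (-26.5) = -104.75
Area = |Σ|/2 = 52.375.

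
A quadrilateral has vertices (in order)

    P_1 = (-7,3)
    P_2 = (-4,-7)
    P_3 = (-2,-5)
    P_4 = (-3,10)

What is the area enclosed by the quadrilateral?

Apply Gauss's area formula: 2A = Σ (x_i·y_{i+1} − x_{i+1}·y_i), indices taken mod 4.
Cross-terms: 61, 6, -35, 61  ⇒  Σ = 93
Area = |Σ|/2 = 46.5.

46.5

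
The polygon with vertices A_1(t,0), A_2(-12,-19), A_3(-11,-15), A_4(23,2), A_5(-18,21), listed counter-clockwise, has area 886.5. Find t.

-24

Write out the shoelace sum; only the two edges meeting at A_1 involve t:
2·Area = [((-18)·0 − t·21) + (t·(-19) − (-12)·0)] + 813
       = -40·t + 813 = 1773
⇒ t = -24.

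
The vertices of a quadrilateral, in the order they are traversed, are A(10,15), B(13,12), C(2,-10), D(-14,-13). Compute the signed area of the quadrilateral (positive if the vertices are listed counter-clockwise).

Apply the shoelace formula: 2A = Σ (x_i·y_{i+1} − x_{i+1}·y_i), indices taken mod 4.
Σ = (-75) + (-154) + (-166) + (-80) = -475
Signed area = Σ/2 = -237.5 (negative ⇒ clockwise traversal).

-237.5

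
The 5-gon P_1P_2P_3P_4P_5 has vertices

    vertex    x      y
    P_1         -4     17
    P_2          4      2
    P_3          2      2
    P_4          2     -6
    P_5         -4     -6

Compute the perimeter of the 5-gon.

56

|P_1P_2| = √((8)² + (-15)²) = √289 = 17
|P_2P_3| = √((-2)² + (0)²) = √4 = 2
|P_3P_4| = √((0)² + (-8)²) = √64 = 8
|P_4P_5| = √((-6)² + (0)²) = √36 = 6
|P_5P_1| = √((0)² + (23)²) = √529 = 23
Perimeter = 17 + 2 + 8 + 6 + 23 = 56.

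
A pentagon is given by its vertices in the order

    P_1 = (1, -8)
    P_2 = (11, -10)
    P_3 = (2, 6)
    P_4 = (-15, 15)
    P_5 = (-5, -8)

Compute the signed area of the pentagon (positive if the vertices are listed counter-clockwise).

263.5

Apply the surveyor's formula: 2A = Σ (x_i·y_{i+1} − x_{i+1}·y_i), indices taken mod 5.
Σ = (78) + (86) + (120) + (195) + (48) = 527
Signed area = Σ/2 = 263.5 (positive ⇒ counter-clockwise traversal).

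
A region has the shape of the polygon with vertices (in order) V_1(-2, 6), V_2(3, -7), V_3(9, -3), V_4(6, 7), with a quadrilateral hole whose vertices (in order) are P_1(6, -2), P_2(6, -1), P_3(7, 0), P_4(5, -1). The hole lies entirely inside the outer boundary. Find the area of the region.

Outer boundary:
Σ = (-4) + (54) + (81) + (50) = 181
Area = |Σ|/2 = 90.5.
Hole:
Apply Gauss's area formula: 2A = Σ (x_i·y_{i+1} − x_{i+1}·y_i), indices taken mod 4.
Σ = (6) + (7) + (-7) + (-4) = 2
Area = |Σ|/2 = 1.
Net area = 90.5 − 1 = 89.5.

89.5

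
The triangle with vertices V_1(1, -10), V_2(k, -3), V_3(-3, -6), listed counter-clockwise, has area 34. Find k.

Write out the shoelace sum; only the two edges meeting at V_2 involve k:
2·Area = [(1·(-3) − k·(-10)) + (k·(-6) − (-3)·(-3))] + 36
       = 4·k + 24 = 68
⇒ k = 11.

11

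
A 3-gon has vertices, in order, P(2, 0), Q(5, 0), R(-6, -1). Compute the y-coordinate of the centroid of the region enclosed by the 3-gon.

-1/3

Apply the shoelace formula. First the cross-terms c_i = x_i·y_{i+1} − x_{i+1}·y_i:
  0, -5, 2  ⇒  2A = -3, A = -1.5.
Then Σ (y_i + y_{i+1})·c_i = 3, so ȳ = 3 / (6·(-1.5)) = -1/3.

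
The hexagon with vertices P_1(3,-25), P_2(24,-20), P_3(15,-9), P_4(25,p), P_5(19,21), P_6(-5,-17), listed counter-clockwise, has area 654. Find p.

The doubled signed area Σ (x_i y_{i+1} − x_{i+1} y_i) is linear in p.
With p=0 it equals 1332; the coefficient of p is -4 (from the two edges through P_4).
So -4·p + 1332 = 2·654 = 1308 ⇒ p = 6.

6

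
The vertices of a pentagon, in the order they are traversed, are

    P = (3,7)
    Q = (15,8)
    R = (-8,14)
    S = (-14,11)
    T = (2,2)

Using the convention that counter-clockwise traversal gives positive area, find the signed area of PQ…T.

P→Q: (3)(8) − (15)(7) = -81
Q→R: (15)(14) − (-8)(8) = 274
R→S: (-8)(11) − (-14)(14) = 108
S→T: (-14)(2) − (2)(11) = -50
T→P: (2)(7) − (3)(2) = 8
Σ = 259
Signed area = Σ/2 = 129.5 (positive ⇒ counter-clockwise traversal).

129.5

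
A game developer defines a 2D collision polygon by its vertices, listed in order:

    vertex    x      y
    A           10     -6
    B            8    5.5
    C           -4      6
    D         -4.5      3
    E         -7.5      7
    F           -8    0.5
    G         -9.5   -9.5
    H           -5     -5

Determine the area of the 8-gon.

196

A→B: (10)(5.5) − (8)(-6) = 103
B→C: (8)(6) − (-4)(5.5) = 70
C→D: (-4)(3) − (-4.5)(6) = 15
D→E: (-4.5)(7) − (-7.5)(3) = -9
E→F: (-7.5)(0.5) − (-8)(7) = 52.25
F→G: (-8)(-9.5) − (-9.5)(0.5) = 80.75
G→H: (-9.5)(-5) − (-5)(-9.5) = 0
H→A: (-5)(-6) − (10)(-5) = 80
Σ = 392
Area = |Σ|/2 = 196.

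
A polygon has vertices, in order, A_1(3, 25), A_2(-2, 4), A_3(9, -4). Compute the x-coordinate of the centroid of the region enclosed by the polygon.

Apply the shoelace formula. First the cross-terms c_i = x_i·y_{i+1} − x_{i+1}·y_i:
  62, -28, 237  ⇒  2A = 271, A = 135.5.
Then Σ (x_i + x_{i+1})·c_i = 2710, so x̄ = 2710 / (6·135.5) = 10/3.

10/3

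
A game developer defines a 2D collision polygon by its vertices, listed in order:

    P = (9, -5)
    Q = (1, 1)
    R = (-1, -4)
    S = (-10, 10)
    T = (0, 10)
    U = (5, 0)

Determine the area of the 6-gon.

107

P→Q: (9)(1) − (1)(-5) = 14
Q→R: (1)(-4) − (-1)(1) = -3
R→S: (-1)(10) − (-10)(-4) = -50
S→T: (-10)(10) − (0)(10) = -100
T→U: (0)(0) − (5)(10) = -50
U→P: (5)(-5) − (9)(0) = -25
Σ = -214
Area = |Σ|/2 = 107.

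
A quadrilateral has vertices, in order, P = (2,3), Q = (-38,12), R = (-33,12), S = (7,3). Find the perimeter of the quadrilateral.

92

|PQ| = √((-40)² + (9)²) = √1681 = 41
|QR| = √((5)² + (0)²) = √25 = 5
|RS| = √((40)² + (-9)²) = √1681 = 41
|SP| = √((-5)² + (0)²) = √25 = 5
Perimeter = 41 + 5 + 41 + 5 = 92.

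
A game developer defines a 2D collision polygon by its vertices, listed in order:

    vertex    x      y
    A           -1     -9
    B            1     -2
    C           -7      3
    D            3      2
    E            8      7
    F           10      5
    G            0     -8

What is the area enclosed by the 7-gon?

68

Σ = (11) + (-11) + (-23) + (5) + (-30) + (-80) + (-8) = -136
Area = |Σ|/2 = 68.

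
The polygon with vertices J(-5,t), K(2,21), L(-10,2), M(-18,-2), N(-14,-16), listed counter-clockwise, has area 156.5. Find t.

Write out the shoelace sum; only the two edges meeting at J involve t:
2·Area = [((-14)·t − (-5)·(-16)) + ((-5)·21 − 2·t)] + 530
       = -16·t + 345 = 313
⇒ t = 2.

2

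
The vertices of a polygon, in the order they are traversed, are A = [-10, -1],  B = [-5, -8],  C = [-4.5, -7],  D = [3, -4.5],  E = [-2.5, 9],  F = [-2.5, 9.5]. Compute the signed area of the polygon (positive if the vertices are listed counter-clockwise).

113.625

Σ = (75) + (-1) + (41.25) + (15.75) + (-1.25) + (97.5) = 227.25
Signed area = Σ/2 = 113.625 (positive ⇒ counter-clockwise traversal).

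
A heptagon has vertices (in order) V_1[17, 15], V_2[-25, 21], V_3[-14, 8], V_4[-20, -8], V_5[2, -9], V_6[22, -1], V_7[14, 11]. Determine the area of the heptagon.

884.5

Σ = (732) + (94) + (272) + (196) + (196) + (256) + (23) = 1769
Area = |Σ|/2 = 884.5.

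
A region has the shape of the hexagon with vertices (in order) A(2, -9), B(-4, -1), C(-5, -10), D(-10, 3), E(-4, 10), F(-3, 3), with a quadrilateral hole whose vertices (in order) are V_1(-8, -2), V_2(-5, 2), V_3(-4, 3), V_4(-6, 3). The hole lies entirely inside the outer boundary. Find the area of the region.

Outer boundary:
Apply the shoelace (surveyor's) formula: 2A = Σ (x_i·y_{i+1} − x_{i+1}·y_i), indices taken mod 6.
Σ = (-38) + (35) + (-115) + (-88) + (18) + (21) = -167
Area = |Σ|/2 = 83.5.
Hole:
Σ = (-26) + (-7) + (6) + (36) = 9
Area = |Σ|/2 = 4.5.
Net area = 83.5 − 4.5 = 79.

79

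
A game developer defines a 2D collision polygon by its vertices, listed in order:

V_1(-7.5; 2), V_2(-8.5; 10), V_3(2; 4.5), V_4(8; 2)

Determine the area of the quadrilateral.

58.625

Apply Gauss's area formula: 2A = Σ (x_i·y_{i+1} − x_{i+1}·y_i), indices taken mod 4.
V_1→V_2: (-7.5)(10) − (-8.5)(2) = -58
V_2→V_3: (-8.5)(4.5) − (2)(10) = -58.25
V_3→V_4: (2)(2) − (8)(4.5) = -32
V_4→V_1: (8)(2) − (-7.5)(2) = 31
Σ = -117.25
Area = |Σ|/2 = 58.625.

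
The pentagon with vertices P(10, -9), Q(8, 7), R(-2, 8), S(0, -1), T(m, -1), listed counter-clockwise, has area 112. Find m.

1

Write out the shoelace sum; only the two edges meeting at T involve m:
2·Area = [(0·(-1) − m·(-1)) + (m·(-9) − 10·(-1))] + 222
       = -8·m + 232 = 224
⇒ m = 1.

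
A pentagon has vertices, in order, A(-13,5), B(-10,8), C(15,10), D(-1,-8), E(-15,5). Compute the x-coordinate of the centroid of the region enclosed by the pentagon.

-98/173

Apply Gauss's area formula. First the cross-terms c_i = x_i·y_{i+1} − x_{i+1}·y_i:
  -54, -220, -110, -125, -10  ⇒  2A = -519, A = -259.5.
Then Σ (x_i + x_{i+1})·c_i = 882, so x̄ = 882 / (6·(-259.5)) = -98/173.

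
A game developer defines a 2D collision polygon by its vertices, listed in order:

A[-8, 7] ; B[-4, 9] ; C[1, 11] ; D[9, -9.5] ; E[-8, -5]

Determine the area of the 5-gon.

Apply Gauss's area formula: 2A = Σ (x_i·y_{i+1} − x_{i+1}·y_i), indices taken mod 5.
A→B: (-8)(9) − (-4)(7) = -44
B→C: (-4)(11) − (1)(9) = -53
C→D: (1)(-9.5) − (9)(11) = -108.5
D→E: (9)(-5) − (-8)(-9.5) = -121
E→A: (-8)(7) − (-8)(-5) = -96
Σ = -422.5
Area = |Σ|/2 = 211.25.

211.25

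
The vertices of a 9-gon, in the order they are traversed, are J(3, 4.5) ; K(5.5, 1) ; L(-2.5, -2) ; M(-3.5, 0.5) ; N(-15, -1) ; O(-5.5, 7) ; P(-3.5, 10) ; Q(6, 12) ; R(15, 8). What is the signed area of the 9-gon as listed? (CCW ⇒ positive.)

Apply the shoelace (surveyor's) formula: 2A = Σ (x_i·y_{i+1} − x_{i+1}·y_i), indices taken mod 9.
J→K: (3)(1) − (5.5)(4.5) = -21.75
K→L: (5.5)(-2) − (-2.5)(1) = -8.5
L→M: (-2.5)(0.5) − (-3.5)(-2) = -8.25
M→N: (-3.5)(-1) − (-15)(0.5) = 11
N→O: (-15)(7) − (-5.5)(-1) = -110.5
O→P: (-5.5)(10) − (-3.5)(7) = -30.5
P→Q: (-3.5)(12) − (6)(10) = -102
Q→R: (6)(8) − (15)(12) = -132
R→J: (15)(4.5) − (3)(8) = 43.5
Σ = -359
Signed area = Σ/2 = -179.5 (negative ⇒ clockwise traversal).

-179.5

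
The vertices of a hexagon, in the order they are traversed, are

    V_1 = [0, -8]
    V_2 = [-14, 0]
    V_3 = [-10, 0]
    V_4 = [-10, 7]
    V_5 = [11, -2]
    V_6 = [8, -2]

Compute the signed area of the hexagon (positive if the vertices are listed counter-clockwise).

Apply Gauss's area formula: 2A = Σ (x_i·y_{i+1} − x_{i+1}·y_i), indices taken mod 6.
Σ = (-112) + (0) + (-70) + (-57) + (-6) + (-64) = -309
Signed area = Σ/2 = -154.5 (negative ⇒ clockwise traversal).

-154.5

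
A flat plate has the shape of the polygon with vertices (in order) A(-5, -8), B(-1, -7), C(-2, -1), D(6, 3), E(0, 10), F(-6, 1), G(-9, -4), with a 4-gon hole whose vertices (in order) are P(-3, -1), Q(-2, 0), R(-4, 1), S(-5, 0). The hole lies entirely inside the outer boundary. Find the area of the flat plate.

Outer boundary:
Apply the surveyor's formula: 2A = Σ (x_i·y_{i+1} − x_{i+1}·y_i), indices taken mod 7.
Cross-terms: 27, -13, 0, 60, 60, 33, 52  ⇒  Σ = 219
Area = |Σ|/2 = 109.5.
Hole:
Apply the surveyor's formula: 2A = Σ (x_i·y_{i+1} − x_{i+1}·y_i), indices taken mod 4.
Σ = (-2) + (-2) + (5) + (5) = 6
Area = |Σ|/2 = 3.
Net area = 109.5 − 3 = 106.5.

106.5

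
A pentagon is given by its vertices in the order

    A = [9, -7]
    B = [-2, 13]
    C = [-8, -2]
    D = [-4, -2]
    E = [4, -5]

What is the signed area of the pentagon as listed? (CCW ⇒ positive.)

132

Apply the shoelace (surveyor's) formula: 2A = Σ (x_i·y_{i+1} − x_{i+1}·y_i), indices taken mod 5.
Σ = (103) + (108) + (8) + (28) + (17) = 264
Signed area = Σ/2 = 132 (positive ⇒ counter-clockwise traversal).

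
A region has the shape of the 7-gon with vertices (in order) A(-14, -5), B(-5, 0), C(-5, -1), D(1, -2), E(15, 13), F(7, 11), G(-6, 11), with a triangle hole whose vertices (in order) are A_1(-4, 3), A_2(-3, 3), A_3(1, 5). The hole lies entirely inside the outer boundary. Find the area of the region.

216.5

Outer boundary:
A→B: (-14)(0) − (-5)(-5) = -25
B→C: (-5)(-1) − (-5)(0) = 5
C→D: (-5)(-2) − (1)(-1) = 11
D→E: (1)(13) − (15)(-2) = 43
E→F: (15)(11) − (7)(13) = 74
F→G: (7)(11) − (-6)(11) = 143
G→A: (-6)(-5) − (-14)(11) = 184
Σ = 435
Area = |Σ|/2 = 217.5.
Hole:
Apply the shoelace (surveyor's) formula: 2A = Σ (x_i·y_{i+1} − x_{i+1}·y_i), indices taken mod 3.
Σ = (-3) + (-18) + (23) = 2
Area = |Σ|/2 = 1.
Net area = 217.5 − 1 = 216.5.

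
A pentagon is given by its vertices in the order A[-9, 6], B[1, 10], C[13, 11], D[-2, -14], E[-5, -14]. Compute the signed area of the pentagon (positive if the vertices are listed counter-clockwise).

-286.5

Cross-terms: -96, -119, -160, -42, -156  ⇒  Σ = -573
Signed area = Σ/2 = -286.5 (negative ⇒ clockwise traversal).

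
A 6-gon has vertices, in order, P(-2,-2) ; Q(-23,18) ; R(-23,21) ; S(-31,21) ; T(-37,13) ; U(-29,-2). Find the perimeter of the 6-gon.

|PQ| = √((-21)² + (20)²) = √841 = 29
|QR| = √((0)² + (3)²) = √9 = 3
|RS| = √((-8)² + (0)²) = √64 = 8
|ST| = √((-6)² + (-8)²) = √100 = 10
|TU| = √((8)² + (-15)²) = √289 = 17
|UP| = √((27)² + (0)²) = √729 = 27
Perimeter = 29 + 3 + 8 + 10 + 17 + 27 = 94.

94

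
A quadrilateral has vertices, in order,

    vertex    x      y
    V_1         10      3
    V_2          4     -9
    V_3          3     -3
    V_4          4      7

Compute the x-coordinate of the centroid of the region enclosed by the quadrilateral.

Apply the surveyor's formula. First the cross-terms c_i = x_i·y_{i+1} − x_{i+1}·y_i:
  -102, 15, 33, -58  ⇒  2A = -112, A = -56.
Then Σ (x_i + x_{i+1})·c_i = -1904, so x̄ = -1904 / (6·(-56)) = 17/3.

17/3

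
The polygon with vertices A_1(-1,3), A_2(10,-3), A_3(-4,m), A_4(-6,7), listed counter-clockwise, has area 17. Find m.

7

Write out the shoelace sum; only the two edges meeting at A_3 involve m:
2·Area = [(10·m − (-4)·(-3)) + ((-4)·7 − (-6)·m)] + -38
       = 16·m + -78 = 34
⇒ m = 7.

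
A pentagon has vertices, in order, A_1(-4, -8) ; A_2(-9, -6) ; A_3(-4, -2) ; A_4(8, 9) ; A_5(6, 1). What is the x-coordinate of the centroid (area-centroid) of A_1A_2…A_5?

55/246

Apply the surveyor's formula. First the cross-terms c_i = x_i·y_{i+1} − x_{i+1}·y_i:
  -48, -6, -20, -46, -44  ⇒  2A = -164, A = -82.
Then Σ (x_i + x_{i+1})·c_i = -110, so x̄ = -110 / (6·(-82)) = 55/246.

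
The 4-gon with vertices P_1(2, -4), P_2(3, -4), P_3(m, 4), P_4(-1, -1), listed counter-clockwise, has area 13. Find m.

The doubled signed area Σ (x_i y_{i+1} − x_{i+1} y_i) is linear in m.
With m=0 it equals 26; the coefficient of m is 3 (from the two edges through P_3).
So 3·m + 26 = 2·13 = 26 ⇒ m = 0.

0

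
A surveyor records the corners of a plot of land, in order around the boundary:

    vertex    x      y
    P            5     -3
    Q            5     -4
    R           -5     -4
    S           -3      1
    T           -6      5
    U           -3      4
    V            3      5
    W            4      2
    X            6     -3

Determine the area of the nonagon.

74

Apply the shoelace (surveyor's) formula: 2A = Σ (x_i·y_{i+1} − x_{i+1}·y_i), indices taken mod 9.
P→Q: (5)(-4) − (5)(-3) = -5
Q→R: (5)(-4) − (-5)(-4) = -40
R→S: (-5)(1) − (-3)(-4) = -17
S→T: (-3)(5) − (-6)(1) = -9
T→U: (-6)(4) − (-3)(5) = -9
U→V: (-3)(5) − (3)(4) = -27
V→W: (3)(2) − (4)(5) = -14
W→X: (4)(-3) − (6)(2) = -24
X→P: (6)(-3) − (5)(-3) = -3
Σ = -148
Area = |Σ|/2 = 74.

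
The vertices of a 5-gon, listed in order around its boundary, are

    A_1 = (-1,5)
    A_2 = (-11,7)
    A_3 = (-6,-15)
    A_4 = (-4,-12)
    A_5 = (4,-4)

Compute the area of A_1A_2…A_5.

173.5

Apply the surveyor's formula: 2A = Σ (x_i·y_{i+1} − x_{i+1}·y_i), indices taken mod 5.
Σ = (48) + (207) + (12) + (64) + (16) = 347
Area = |Σ|/2 = 173.5.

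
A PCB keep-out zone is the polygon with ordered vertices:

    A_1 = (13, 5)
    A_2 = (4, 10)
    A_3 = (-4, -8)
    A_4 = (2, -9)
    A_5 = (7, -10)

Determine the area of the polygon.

189

Apply the shoelace formula: 2A = Σ (x_i·y_{i+1} − x_{i+1}·y_i), indices taken mod 5.
Σ = (110) + (8) + (52) + (43) + (165) = 378
Area = |Σ|/2 = 189.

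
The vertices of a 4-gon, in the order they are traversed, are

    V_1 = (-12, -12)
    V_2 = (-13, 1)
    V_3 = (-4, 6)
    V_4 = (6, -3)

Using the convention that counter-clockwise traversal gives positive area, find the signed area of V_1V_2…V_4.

-187

Apply the surveyor's formula: 2A = Σ (x_i·y_{i+1} − x_{i+1}·y_i), indices taken mod 4.
V_1→V_2: (-12)(1) − (-13)(-12) = -168
V_2→V_3: (-13)(6) − (-4)(1) = -74
V_3→V_4: (-4)(-3) − (6)(6) = -24
V_4→V_1: (6)(-12) − (-12)(-3) = -108
Σ = -374
Signed area = Σ/2 = -187 (negative ⇒ clockwise traversal).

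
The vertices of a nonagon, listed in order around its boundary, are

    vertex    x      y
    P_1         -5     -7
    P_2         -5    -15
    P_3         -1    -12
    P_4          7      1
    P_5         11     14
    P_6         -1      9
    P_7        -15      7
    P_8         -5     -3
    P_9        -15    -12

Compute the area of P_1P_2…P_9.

318

Σ = (40) + (45) + (83) + (87) + (113) + (128) + (80) + (15) + (45) = 636
Area = |Σ|/2 = 318.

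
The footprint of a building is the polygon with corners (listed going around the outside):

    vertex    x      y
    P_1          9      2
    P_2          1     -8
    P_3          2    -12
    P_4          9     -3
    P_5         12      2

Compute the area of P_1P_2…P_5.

Apply the shoelace (surveyor's) formula: 2A = Σ (x_i·y_{i+1} − x_{i+1}·y_i), indices taken mod 5.
Cross-terms: -74, 4, 102, 54, 6  ⇒  Σ = 92
Area = |Σ|/2 = 46.

46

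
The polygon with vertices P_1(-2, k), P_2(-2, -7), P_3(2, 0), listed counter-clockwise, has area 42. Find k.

14

Write out the shoelace sum; only the two edges meeting at P_1 involve k:
2·Area = [(2·k − (-2)·0) + ((-2)·(-7) − (-2)·k)] + 14
       = 4·k + 28 = 84
⇒ k = 14.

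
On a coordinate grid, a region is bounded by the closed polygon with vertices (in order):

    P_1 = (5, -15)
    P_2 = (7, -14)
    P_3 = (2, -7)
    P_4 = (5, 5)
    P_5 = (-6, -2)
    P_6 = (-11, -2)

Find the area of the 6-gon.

122

P_1→P_2: (5)(-14) − (7)(-15) = 35
P_2→P_3: (7)(-7) − (2)(-14) = -21
P_3→P_4: (2)(5) − (5)(-7) = 45
P_4→P_5: (5)(-2) − (-6)(5) = 20
P_5→P_6: (-6)(-2) − (-11)(-2) = -10
P_6→P_1: (-11)(-15) − (5)(-2) = 175
Σ = 244
Area = |Σ|/2 = 122.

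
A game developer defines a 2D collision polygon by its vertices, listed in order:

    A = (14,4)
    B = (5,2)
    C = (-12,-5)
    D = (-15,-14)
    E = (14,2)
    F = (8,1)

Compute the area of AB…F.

141

Apply the surveyor's formula: 2A = Σ (x_i·y_{i+1} − x_{i+1}·y_i), indices taken mod 6.
Σ = (8) + (-1) + (93) + (166) + (-2) + (18) = 282
Area = |Σ|/2 = 141.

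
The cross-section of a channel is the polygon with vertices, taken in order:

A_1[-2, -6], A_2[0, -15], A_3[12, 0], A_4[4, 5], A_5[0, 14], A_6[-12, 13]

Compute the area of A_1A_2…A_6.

Σ = (30) + (180) + (60) + (56) + (168) + (98) = 592
Area = |Σ|/2 = 296.

296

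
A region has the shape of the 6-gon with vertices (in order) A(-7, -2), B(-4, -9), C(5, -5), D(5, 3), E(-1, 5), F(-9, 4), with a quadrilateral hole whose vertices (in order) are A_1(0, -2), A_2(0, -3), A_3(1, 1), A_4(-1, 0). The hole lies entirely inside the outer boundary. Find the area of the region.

Outer boundary:
Σ = (55) + (65) + (40) + (28) + (41) + (46) = 275
Area = |Σ|/2 = 137.5.
Hole:
Apply the surveyor's formula: 2A = Σ (x_i·y_{i+1} − x_{i+1}·y_i), indices taken mod 4.
Σ = (0) + (3) + (1) + (2) = 6
Area = |Σ|/2 = 3.
Net area = 137.5 − 3 = 134.5.

134.5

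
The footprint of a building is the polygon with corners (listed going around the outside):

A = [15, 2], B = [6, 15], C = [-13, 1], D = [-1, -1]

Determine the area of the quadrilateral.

A→B: (15)(15) − (6)(2) = 213
B→C: (6)(1) − (-13)(15) = 201
C→D: (-13)(-1) − (-1)(1) = 14
D→A: (-1)(2) − (15)(-1) = 13
Σ = 441
Area = |Σ|/2 = 220.5.

220.5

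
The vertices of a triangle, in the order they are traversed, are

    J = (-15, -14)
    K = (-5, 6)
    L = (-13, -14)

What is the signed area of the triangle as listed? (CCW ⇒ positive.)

Apply Gauss's area formula: 2A = Σ (x_i·y_{i+1} − x_{i+1}·y_i), indices taken mod 3.
Cross-terms: -160, 148, -28  ⇒  Σ = -40
Signed area = Σ/2 = -20 (negative ⇒ clockwise traversal).

-20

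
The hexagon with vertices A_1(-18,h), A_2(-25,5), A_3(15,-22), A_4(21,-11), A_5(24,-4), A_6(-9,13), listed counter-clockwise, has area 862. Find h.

Write out the shoelace sum; only the two edges meeting at A_1 involve h:
2·Area = [((-9)·h − (-18)·13) + ((-18)·5 − (-25)·h)] + 1228
       = 16·h + 1372 = 1724
⇒ h = 22.

22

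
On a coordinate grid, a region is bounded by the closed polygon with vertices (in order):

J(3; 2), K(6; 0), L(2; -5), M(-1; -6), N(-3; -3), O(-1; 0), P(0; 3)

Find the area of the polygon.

Apply the surveyor's formula: 2A = Σ (x_i·y_{i+1} − x_{i+1}·y_i), indices taken mod 7.
Cross-terms: -12, -30, -17, -15, -3, -3, -9  ⇒  Σ = -89
Area = |Σ|/2 = 44.5.

44.5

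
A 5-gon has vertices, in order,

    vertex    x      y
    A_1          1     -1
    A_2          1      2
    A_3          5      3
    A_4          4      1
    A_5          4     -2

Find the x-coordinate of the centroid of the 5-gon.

41/15

Apply the surveyor's formula. First the cross-terms c_i = x_i·y_{i+1} − x_{i+1}·y_i:
  3, -7, -7, -12, -2  ⇒  2A = -25, A = -12.5.
Then Σ (x_i + x_{i+1})·c_i = -205, so x̄ = -205 / (6·(-12.5)) = 41/15.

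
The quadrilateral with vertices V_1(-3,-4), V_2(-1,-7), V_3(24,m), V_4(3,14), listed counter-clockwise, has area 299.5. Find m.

-12

The doubled signed area Σ (x_i y_{i+1} − x_{i+1} y_i) is linear in m.
With m=0 it equals 551; the coefficient of m is -4 (from the two edges through V_3).
So -4·m + 551 = 2·299.5 = 599 ⇒ m = -12.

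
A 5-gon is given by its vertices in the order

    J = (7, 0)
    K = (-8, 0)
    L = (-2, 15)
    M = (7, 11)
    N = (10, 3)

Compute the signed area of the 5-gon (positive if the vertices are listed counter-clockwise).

-178.5

Σ = (0) + (-120) + (-127) + (-89) + (-21) = -357
Signed area = Σ/2 = -178.5 (negative ⇒ clockwise traversal).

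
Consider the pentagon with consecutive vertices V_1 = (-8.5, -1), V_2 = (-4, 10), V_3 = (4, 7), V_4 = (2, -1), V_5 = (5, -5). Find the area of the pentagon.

113.75

Apply Gauss's area formula: 2A = Σ (x_i·y_{i+1} − x_{i+1}·y_i), indices taken mod 5.
Σ = (-89) + (-68) + (-18) + (-5) + (-47.5) = -227.5
Area = |Σ|/2 = 113.75.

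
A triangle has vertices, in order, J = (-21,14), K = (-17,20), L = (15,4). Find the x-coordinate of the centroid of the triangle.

Apply Gauss's area formula. First the cross-terms c_i = x_i·y_{i+1} − x_{i+1}·y_i:
  -182, -368, 294  ⇒  2A = -256, A = -128.
Then Σ (x_i + x_{i+1})·c_i = 5888, so x̄ = 5888 / (6·(-128)) = -23/3.

-23/3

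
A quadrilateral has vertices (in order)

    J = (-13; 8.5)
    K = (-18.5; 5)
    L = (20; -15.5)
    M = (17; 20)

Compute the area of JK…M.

673.5

Apply the shoelace (surveyor's) formula: 2A = Σ (x_i·y_{i+1} − x_{i+1}·y_i), indices taken mod 4.
J→K: (-13)(5) − (-18.5)(8.5) = 92.25
K→L: (-18.5)(-15.5) − (20)(5) = 186.75
L→M: (20)(20) − (17)(-15.5) = 663.5
M→J: (17)(8.5) − (-13)(20) = 404.5
Σ = 1347
Area = |Σ|/2 = 673.5.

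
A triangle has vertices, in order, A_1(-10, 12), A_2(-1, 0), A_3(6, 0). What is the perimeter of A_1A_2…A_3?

42

|A_1A_2| = √((9)² + (-12)²) = √225 = 15
|A_2A_3| = √((7)² + (0)²) = √49 = 7
|A_3A_1| = √((-16)² + (12)²) = √400 = 20
Perimeter = 15 + 7 + 20 = 42.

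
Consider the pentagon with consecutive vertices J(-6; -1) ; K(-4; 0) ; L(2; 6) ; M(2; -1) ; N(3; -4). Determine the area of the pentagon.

Apply the surveyor's formula: 2A = Σ (x_i·y_{i+1} − x_{i+1}·y_i), indices taken mod 5.
Σ = (-4) + (-24) + (-14) + (-5) + (-27) = -74
Area = |Σ|/2 = 37.

37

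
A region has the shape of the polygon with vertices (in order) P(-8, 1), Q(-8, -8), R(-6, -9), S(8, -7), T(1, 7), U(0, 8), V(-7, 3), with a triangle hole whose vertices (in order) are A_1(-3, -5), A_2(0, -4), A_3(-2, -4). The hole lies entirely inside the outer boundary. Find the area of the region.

176

Outer boundary:
Apply the shoelace (surveyor's) formula: 2A = Σ (x_i·y_{i+1} − x_{i+1}·y_i), indices taken mod 7.
Σ = (72) + (24) + (114) + (63) + (8) + (56) + (17) = 354
Area = |Σ|/2 = 177.
Hole:
Σ = (12) + (-8) + (-2) = 2
Area = |Σ|/2 = 1.
Net area = 177 − 1 = 176.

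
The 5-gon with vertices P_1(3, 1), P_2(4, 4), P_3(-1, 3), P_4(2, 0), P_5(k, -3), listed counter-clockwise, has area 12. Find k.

3

Write out the shoelace sum; only the two edges meeting at P_5 involve k:
2·Area = [(2·(-3) − k·0) + (k·1 − 3·(-3))] + 18
       = 1·k + 21 = 24
⇒ k = 3.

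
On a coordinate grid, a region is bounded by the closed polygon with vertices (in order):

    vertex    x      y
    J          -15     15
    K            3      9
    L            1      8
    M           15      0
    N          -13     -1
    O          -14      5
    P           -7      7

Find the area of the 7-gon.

J→K: (-15)(9) − (3)(15) = -180
K→L: (3)(8) − (1)(9) = 15
L→M: (1)(0) − (15)(8) = -120
M→N: (15)(-1) − (-13)(0) = -15
N→O: (-13)(5) − (-14)(-1) = -79
O→P: (-14)(7) − (-7)(5) = -63
P→J: (-7)(15) − (-15)(7) = 0
Σ = -442
Area = |Σ|/2 = 221.

221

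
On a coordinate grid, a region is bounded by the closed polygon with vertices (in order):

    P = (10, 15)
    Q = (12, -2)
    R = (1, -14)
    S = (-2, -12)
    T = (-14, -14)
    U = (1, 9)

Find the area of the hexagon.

Apply the shoelace formula: 2A = Σ (x_i·y_{i+1} − x_{i+1}·y_i), indices taken mod 6.
Σ = (-200) + (-166) + (-40) + (-140) + (-112) + (-75) = -733
Area = |Σ|/2 = 366.5.

366.5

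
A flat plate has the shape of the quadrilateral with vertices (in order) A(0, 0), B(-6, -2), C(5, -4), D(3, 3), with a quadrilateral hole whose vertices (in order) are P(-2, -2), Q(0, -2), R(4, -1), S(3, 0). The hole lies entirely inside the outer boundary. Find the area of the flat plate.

Outer boundary:
Apply the shoelace formula: 2A = Σ (x_i·y_{i+1} − x_{i+1}·y_i), indices taken mod 4.
Σ = (0) + (34) + (27) + (0) = 61
Area = |Σ|/2 = 30.5.
Hole:
Apply the shoelace (surveyor's) formula: 2A = Σ (x_i·y_{i+1} − x_{i+1}·y_i), indices taken mod 4.
P→Q: (-2)(-2) − (0)(-2) = 4
Q→R: (0)(-1) − (4)(-2) = 8
R→S: (4)(0) − (3)(-1) = 3
S→P: (3)(-2) − (-2)(0) = -6
Σ = 9
Area = |Σ|/2 = 4.5.
Net area = 30.5 − 4.5 = 26.

26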